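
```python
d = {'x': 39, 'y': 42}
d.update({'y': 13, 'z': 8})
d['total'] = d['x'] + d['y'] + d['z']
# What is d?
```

After line 1: d = {'x': 39, 'y': 42}
After line 2 (y overwritten, z added): d = {'x': 39, 'y': 13, 'z': 8}
After line 3 (total = 39 + 13 + 8 = 60): d = {'x': 39, 'y': 13, 'z': 8, 'total': 60}

{'x': 39, 'y': 13, 'z': 8, 'total': 60}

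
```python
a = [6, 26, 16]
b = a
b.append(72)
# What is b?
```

After line 1: a = [6, 26, 16]
After line 2 (b = a is an alias, same object): a = [6, 26, 16], b = [6, 26, 16]
After line 3 (b.append mutates the shared list): a = [6, 26, 16, 72], b = [6, 26, 16, 72]

[6, 26, 16, 72]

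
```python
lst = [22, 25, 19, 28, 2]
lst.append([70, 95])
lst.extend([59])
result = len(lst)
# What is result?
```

After line 1: lst = [22, 25, 19, 28, 2]
After line 2 (append adds [70, 95] as single element): lst = [22, 25, 19, 28, 2, [70, 95]]
After line 3 (extend unpacks [59], adds 59): lst = [22, 25, 19, 28, 2, [70, 95], 59]
After line 4: result = len(lst) = 7

7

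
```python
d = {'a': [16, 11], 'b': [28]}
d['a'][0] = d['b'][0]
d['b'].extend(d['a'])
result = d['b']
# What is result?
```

After line 1: d = {'a': [16, 11], 'b': [28]}
After line 2 (a[0] = b[0] = 28): d = {'a': [28, 11], 'b': [28]}
After line 3 (b.extend(a) appends [28, 11]): d = {'a': [28, 11], 'b': [28, 28, 11]}
After line 4: result = d['b'] = [28, 28, 11]

[28, 28, 11]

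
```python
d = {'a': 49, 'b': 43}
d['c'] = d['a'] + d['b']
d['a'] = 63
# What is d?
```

After line 1: d = {'a': 49, 'b': 43}
After line 2 (d['c'] = 49 + 43): d = {'a': 49, 'b': 43, 'c': 92}
After line 3: d = {'a': 63, 'b': 43, 'c': 92}

{'a': 63, 'b': 43, 'c': 92}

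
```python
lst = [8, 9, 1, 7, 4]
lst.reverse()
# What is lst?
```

[4, 7, 1, 9, 8]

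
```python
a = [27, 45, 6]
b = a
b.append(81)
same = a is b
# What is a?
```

After line 1: a = [27, 45, 6]
After line 2 (b = a is an alias, same object): a = [27, 45, 6], b = [27, 45, 6]
After line 3 (b.append mutates the shared list): a = [27, 45, 6, 81], b = [27, 45, 6, 81]
After line 4 (same = a is b; same object -> True): same = True

[27, 45, 6, 81]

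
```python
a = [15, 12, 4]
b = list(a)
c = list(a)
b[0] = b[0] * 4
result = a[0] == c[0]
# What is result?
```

After line 1: a = [15, 12, 4]
After line 2 (b = list(a), copy): a = [15, 12, 4], b = [15, 12, 4]
After line 3 (c = list(a) is a copy, new object): c = [15, 12, 4]
After line 4 (b[0] = 15 * 4 = 60; only b mutates (copy)): a = [15, 12, 4], b = [60, 12, 4], c = [15, 12, 4]
After line 5 (a[0] = 15, c[0] = 15; result = True)

True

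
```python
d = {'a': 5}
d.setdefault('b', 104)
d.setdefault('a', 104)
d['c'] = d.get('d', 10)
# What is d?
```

After line 1: d = {'a': 5}
After line 2 (setdefault adds 'b'=104): d = {'a': 5, 'b': 104}
After line 3 (setdefault 'a' no-op, already exists): d = {'a': 5, 'b': 104}
After line 4 (get('d', 10) returns default since 'd' not in d): d = {'a': 5, 'b': 104, 'c': 10}

{'a': 5, 'b': 104, 'c': 10}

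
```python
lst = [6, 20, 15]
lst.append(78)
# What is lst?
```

[6, 20, 15, 78]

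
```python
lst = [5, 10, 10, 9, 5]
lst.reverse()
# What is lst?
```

[5, 9, 10, 10, 5]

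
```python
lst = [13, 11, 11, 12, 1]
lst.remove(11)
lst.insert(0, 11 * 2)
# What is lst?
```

After line 1: lst = [13, 11, 11, 12, 1]
After line 2 (remove first 11): lst = [13, 11, 12, 1]
After line 3 (insert 22 at index 0): lst = [22, 13, 11, 12, 1]

[22, 13, 11, 12, 1]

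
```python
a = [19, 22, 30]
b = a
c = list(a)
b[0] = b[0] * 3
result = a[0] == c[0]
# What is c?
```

After line 1: a = [19, 22, 30]
After line 2 (b = a, alias): a = [19, 22, 30], b = [19, 22, 30]
After line 3 (c = list(a) is a copy, new object): c = [19, 22, 30]
After line 4 (b[0] = 19 * 3 = 57; mutates shared a/b): a = b = [57, 22, 30], c = [19, 22, 30]
After line 5 (a[0] = 57, c[0] = 19; result = False)

[19, 22, 30]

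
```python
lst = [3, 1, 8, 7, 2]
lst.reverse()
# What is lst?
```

[2, 7, 8, 1, 3]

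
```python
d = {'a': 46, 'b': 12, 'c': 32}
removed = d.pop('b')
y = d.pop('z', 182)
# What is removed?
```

After line 1: d = {'a': 46, 'b': 12, 'c': 32}
After line 2 (pop 'b' returns 12): d = {'a': 46, 'c': 32}, removed = 12
After line 3 (pop 'z' missing, returns default 182): d = {'a': 46, 'c': 32}, y = 182

12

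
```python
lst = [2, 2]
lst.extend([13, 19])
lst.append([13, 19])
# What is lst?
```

After line 1: lst = [2, 2]
After line 2 (extend unpacks [13, 19]): lst = [2, 2, 13, 19]
After line 3 (append adds [13, 19] as single element): lst = [2, 2, 13, 19, [13, 19]]

[2, 2, 13, 19, [13, 19]]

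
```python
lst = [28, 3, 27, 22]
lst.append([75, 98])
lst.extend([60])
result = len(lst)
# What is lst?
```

After line 1: lst = [28, 3, 27, 22]
After line 2 (append adds [75, 98] as single element): lst = [28, 3, 27, 22, [75, 98]]
After line 3 (extend unpacks [60], adds 60): lst = [28, 3, 27, 22, [75, 98], 60]
After line 4: result = len(lst) = 6

[28, 3, 27, 22, [75, 98], 60]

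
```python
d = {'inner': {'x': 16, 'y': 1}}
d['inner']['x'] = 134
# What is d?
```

After line 1: d = {'inner': {'x': 16, 'y': 1}}
After line 2 (inner x overwritten): d = {'inner': {'x': 134, 'y': 1}}

{'inner': {'x': 134, 'y': 1}}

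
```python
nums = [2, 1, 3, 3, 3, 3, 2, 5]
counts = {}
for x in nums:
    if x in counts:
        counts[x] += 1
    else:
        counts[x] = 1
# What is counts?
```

Initial: counts = {}, nums = [2, 1, 3, 3, 3, 3, 2, 5]
See 2: counts = {2: 1}
See 1: counts = {2: 1, 1: 1}
See 3: counts = {2: 1, 1: 1, 3: 1}
See 3: counts = {2: 1, 1: 1, 3: 2}
See 3: counts = {2: 1, 1: 1, 3: 3}
See 3: counts = {2: 1, 1: 1, 3: 4}
See 2: counts = {2: 2, 1: 1, 3: 4}
See 5: counts = {2: 2, 1: 1, 3: 4, 5: 1}

{2: 2, 1: 1, 3: 4, 5: 1}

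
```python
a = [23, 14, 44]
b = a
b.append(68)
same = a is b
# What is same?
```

After line 1: a = [23, 14, 44]
After line 2 (b = a is an alias, same object): a = [23, 14, 44], b = [23, 14, 44]
After line 3 (b.append mutates the shared list): a = [23, 14, 44, 68], b = [23, 14, 44, 68]
After line 4 (same = a is b; same object -> True): same = True

True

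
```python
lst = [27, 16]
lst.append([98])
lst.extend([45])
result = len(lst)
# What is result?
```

After line 1: lst = [27, 16]
After line 2 (append adds [98] as single element): lst = [27, 16, [98]]
After line 3 (extend unpacks [45], adds 45): lst = [27, 16, [98], 45]
After line 4: result = len(lst) = 4

4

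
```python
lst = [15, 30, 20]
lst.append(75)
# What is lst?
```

[15, 30, 20, 75]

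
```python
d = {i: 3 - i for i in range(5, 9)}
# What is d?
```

{5: -2, 6: -3, 7: -4, 8: -5}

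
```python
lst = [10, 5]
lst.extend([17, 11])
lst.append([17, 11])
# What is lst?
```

After line 1: lst = [10, 5]
After line 2 (extend unpacks [17, 11]): lst = [10, 5, 17, 11]
After line 3 (append adds [17, 11] as single element): lst = [10, 5, 17, 11, [17, 11]]

[10, 5, 17, 11, [17, 11]]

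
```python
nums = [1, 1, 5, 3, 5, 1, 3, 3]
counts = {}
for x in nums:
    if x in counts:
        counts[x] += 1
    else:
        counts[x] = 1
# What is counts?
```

Initial: counts = {}, nums = [1, 1, 5, 3, 5, 1, 3, 3]
See 1: counts = {1: 1}
See 1: counts = {1: 2}
See 5: counts = {1: 2, 5: 1}
See 3: counts = {1: 2, 5: 1, 3: 1}
See 5: counts = {1: 2, 5: 2, 3: 1}
See 1: counts = {1: 3, 5: 2, 3: 1}
See 3: counts = {1: 3, 5: 2, 3: 2}
See 3: counts = {1: 3, 5: 2, 3: 3}

{1: 3, 5: 2, 3: 3}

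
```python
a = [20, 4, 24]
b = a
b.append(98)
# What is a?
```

After line 1: a = [20, 4, 24]
After line 2 (b = a is an alias, same object): a = [20, 4, 24], b = [20, 4, 24]
After line 3 (b.append mutates the shared list): a = [20, 4, 24, 98], b = [20, 4, 24, 98]

[20, 4, 24, 98]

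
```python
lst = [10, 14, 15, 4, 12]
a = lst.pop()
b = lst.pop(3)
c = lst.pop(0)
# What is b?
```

After line 1: lst = [10, 14, 15, 4, 12]
After line 2 (pop() -> a = 12): lst = [10, 14, 15, 4]
After line 3 (pop(3) -> b = 4): lst = [10, 14, 15]
After line 4 (pop(0) -> c = 10): lst = [14, 15]

4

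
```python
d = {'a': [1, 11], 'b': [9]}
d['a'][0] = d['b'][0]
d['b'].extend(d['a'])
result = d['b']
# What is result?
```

After line 1: d = {'a': [1, 11], 'b': [9]}
After line 2 (a[0] = b[0] = 9): d = {'a': [9, 11], 'b': [9]}
After line 3 (b.extend(a) appends [9, 11]): d = {'a': [9, 11], 'b': [9, 9, 11]}
After line 4: result = d['b'] = [9, 9, 11]

[9, 9, 11]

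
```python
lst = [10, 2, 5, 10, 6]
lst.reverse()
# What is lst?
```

[6, 10, 5, 2, 10]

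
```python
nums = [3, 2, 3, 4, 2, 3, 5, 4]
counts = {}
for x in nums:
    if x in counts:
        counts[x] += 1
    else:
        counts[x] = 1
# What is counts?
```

Initial: counts = {}, nums = [3, 2, 3, 4, 2, 3, 5, 4]
See 3: counts = {3: 1}
See 2: counts = {3: 1, 2: 1}
See 3: counts = {3: 2, 2: 1}
See 4: counts = {3: 2, 2: 1, 4: 1}
See 2: counts = {3: 2, 2: 2, 4: 1}
See 3: counts = {3: 3, 2: 2, 4: 1}
See 5: counts = {3: 3, 2: 2, 4: 1, 5: 1}
See 4: counts = {3: 3, 2: 2, 4: 2, 5: 1}

{3: 3, 2: 2, 4: 2, 5: 1}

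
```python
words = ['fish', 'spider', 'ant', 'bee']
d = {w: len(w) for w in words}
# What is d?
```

{'fish': 4, 'spider': 6, 'ant': 3, 'bee': 3}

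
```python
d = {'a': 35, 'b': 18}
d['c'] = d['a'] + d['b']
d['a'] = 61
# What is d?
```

After line 1: d = {'a': 35, 'b': 18}
After line 2 (d['c'] = 35 + 18): d = {'a': 35, 'b': 18, 'c': 53}
After line 3: d = {'a': 61, 'b': 18, 'c': 53}

{'a': 61, 'b': 18, 'c': 53}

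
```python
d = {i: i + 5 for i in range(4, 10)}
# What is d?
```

{4: 9, 5: 10, 6: 11, 7: 12, 8: 13, 9: 14}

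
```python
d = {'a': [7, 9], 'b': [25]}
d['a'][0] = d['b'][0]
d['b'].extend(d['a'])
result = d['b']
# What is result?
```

After line 1: d = {'a': [7, 9], 'b': [25]}
After line 2 (a[0] = b[0] = 25): d = {'a': [25, 9], 'b': [25]}
After line 3 (b.extend(a) appends [25, 9]): d = {'a': [25, 9], 'b': [25, 25, 9]}
After line 4: result = d['b'] = [25, 25, 9]

[25, 25, 9]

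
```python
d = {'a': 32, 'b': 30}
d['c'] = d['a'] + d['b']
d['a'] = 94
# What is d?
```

After line 1: d = {'a': 32, 'b': 30}
After line 2 (d['c'] = 32 + 30): d = {'a': 32, 'b': 30, 'c': 62}
After line 3: d = {'a': 94, 'b': 30, 'c': 62}

{'a': 94, 'b': 30, 'c': 62}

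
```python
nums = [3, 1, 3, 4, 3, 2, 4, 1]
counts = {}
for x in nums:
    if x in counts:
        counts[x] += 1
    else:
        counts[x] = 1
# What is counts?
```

Initial: counts = {}, nums = [3, 1, 3, 4, 3, 2, 4, 1]
See 3: counts = {3: 1}
See 1: counts = {3: 1, 1: 1}
See 3: counts = {3: 2, 1: 1}
See 4: counts = {3: 2, 1: 1, 4: 1}
See 3: counts = {3: 3, 1: 1, 4: 1}
See 2: counts = {3: 3, 1: 1, 4: 1, 2: 1}
See 4: counts = {3: 3, 1: 1, 4: 2, 2: 1}
See 1: counts = {3: 3, 1: 2, 4: 2, 2: 1}

{3: 3, 1: 2, 4: 2, 2: 1}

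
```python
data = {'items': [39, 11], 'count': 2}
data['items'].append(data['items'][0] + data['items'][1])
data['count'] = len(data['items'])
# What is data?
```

After line 1: data = {'items': [39, 11], 'count': 2}
After line 2 (append 39 + 11 = 50): data = {'items': [39, 11, 50], 'count': 2}
After line 3 (count = len(items) = 3): data = {'items': [39, 11, 50], 'count': 3}

{'items': [39, 11, 50], 'count': 3}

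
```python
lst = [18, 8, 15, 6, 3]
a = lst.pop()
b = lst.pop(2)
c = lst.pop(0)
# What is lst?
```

After line 1: lst = [18, 8, 15, 6, 3]
After line 2 (pop() -> a = 3): lst = [18, 8, 15, 6]
After line 3 (pop(2) -> b = 15): lst = [18, 8, 6]
After line 4 (pop(0) -> c = 18): lst = [8, 6]

[8, 6]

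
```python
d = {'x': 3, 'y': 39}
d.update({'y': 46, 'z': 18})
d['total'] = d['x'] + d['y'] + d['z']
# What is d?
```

After line 1: d = {'x': 3, 'y': 39}
After line 2 (y overwritten, z added): d = {'x': 3, 'y': 46, 'z': 18}
After line 3 (total = 3 + 46 + 18 = 67): d = {'x': 3, 'y': 46, 'z': 18, 'total': 67}

{'x': 3, 'y': 46, 'z': 18, 'total': 67}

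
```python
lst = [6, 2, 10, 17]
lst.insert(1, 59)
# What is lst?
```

[6, 59, 2, 10, 17]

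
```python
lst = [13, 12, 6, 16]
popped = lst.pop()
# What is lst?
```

[13, 12, 6]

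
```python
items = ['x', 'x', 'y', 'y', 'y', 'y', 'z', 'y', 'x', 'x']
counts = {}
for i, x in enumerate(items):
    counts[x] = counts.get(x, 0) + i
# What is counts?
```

Initial: counts = {}, items = ['x', 'x', 'y', 'y', 'y', 'y', 'z', 'y', 'x', 'x']
i=0, x='x': counts = {'x': 0}
i=1, x='x': counts = {'x': 1}
i=2, x='y': counts = {'x': 1, 'y': 2}
i=3, x='y': counts = {'x': 1, 'y': 5}
i=4, x='y': counts = {'x': 1, 'y': 9}
i=5, x='y': counts = {'x': 1, 'y': 14}
i=6, x='z': counts = {'x': 1, 'y': 14, 'z': 6}
i=7, x='y': counts = {'x': 1, 'y': 21, 'z': 6}
i=8, x='x': counts = {'x': 9, 'y': 21, 'z': 6}
i=9, x='x': counts = {'x': 18, 'y': 21, 'z': 6}

{'x': 18, 'y': 21, 'z': 6}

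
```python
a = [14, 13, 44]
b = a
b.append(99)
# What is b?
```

After line 1: a = [14, 13, 44]
After line 2 (b = a is an alias, same object): a = [14, 13, 44], b = [14, 13, 44]
After line 3 (b.append mutates the shared list): a = [14, 13, 44, 99], b = [14, 13, 44, 99]

[14, 13, 44, 99]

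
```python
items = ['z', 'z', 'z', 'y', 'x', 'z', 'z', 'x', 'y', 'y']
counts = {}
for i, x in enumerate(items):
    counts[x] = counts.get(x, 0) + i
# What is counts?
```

Initial: counts = {}, items = ['z', 'z', 'z', 'y', 'x', 'z', 'z', 'x', 'y', 'y']
i=0, x='z': counts = {'z': 0}
i=1, x='z': counts = {'z': 1}
i=2, x='z': counts = {'z': 3}
i=3, x='y': counts = {'z': 3, 'y': 3}
i=4, x='x': counts = {'z': 3, 'y': 3, 'x': 4}
i=5, x='z': counts = {'z': 8, 'y': 3, 'x': 4}
i=6, x='z': counts = {'z': 14, 'y': 3, 'x': 4}
i=7, x='x': counts = {'z': 14, 'y': 3, 'x': 11}
i=8, x='y': counts = {'z': 14, 'y': 11, 'x': 11}
i=9, x='y': counts = {'z': 14, 'y': 20, 'x': 11}

{'z': 14, 'y': 20, 'x': 11}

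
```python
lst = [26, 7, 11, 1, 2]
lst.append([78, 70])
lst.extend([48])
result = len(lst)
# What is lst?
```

After line 1: lst = [26, 7, 11, 1, 2]
After line 2 (append adds [78, 70] as single element): lst = [26, 7, 11, 1, 2, [78, 70]]
After line 3 (extend unpacks [48], adds 48): lst = [26, 7, 11, 1, 2, [78, 70], 48]
After line 4: result = len(lst) = 7

[26, 7, 11, 1, 2, [78, 70], 48]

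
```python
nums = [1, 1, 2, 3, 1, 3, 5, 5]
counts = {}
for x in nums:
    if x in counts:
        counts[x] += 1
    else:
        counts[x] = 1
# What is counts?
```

Initial: counts = {}, nums = [1, 1, 2, 3, 1, 3, 5, 5]
See 1: counts = {1: 1}
See 1: counts = {1: 2}
See 2: counts = {1: 2, 2: 1}
See 3: counts = {1: 2, 2: 1, 3: 1}
See 1: counts = {1: 3, 2: 1, 3: 1}
See 3: counts = {1: 3, 2: 1, 3: 2}
See 5: counts = {1: 3, 2: 1, 3: 2, 5: 1}
See 5: counts = {1: 3, 2: 1, 3: 2, 5: 2}

{1: 3, 2: 1, 3: 2, 5: 2}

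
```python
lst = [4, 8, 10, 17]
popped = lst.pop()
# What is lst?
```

[4, 8, 10]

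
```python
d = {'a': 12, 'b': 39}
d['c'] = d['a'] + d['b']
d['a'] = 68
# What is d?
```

After line 1: d = {'a': 12, 'b': 39}
After line 2 (d['c'] = 12 + 39): d = {'a': 12, 'b': 39, 'c': 51}
After line 3: d = {'a': 68, 'b': 39, 'c': 51}

{'a': 68, 'b': 39, 'c': 51}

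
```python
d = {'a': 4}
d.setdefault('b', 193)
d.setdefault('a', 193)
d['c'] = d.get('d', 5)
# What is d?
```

After line 1: d = {'a': 4}
After line 2 (setdefault adds 'b'=193): d = {'a': 4, 'b': 193}
After line 3 (setdefault 'a' no-op, already exists): d = {'a': 4, 'b': 193}
After line 4 (get('d', 5) returns default since 'd' not in d): d = {'a': 4, 'b': 193, 'c': 5}

{'a': 4, 'b': 193, 'c': 5}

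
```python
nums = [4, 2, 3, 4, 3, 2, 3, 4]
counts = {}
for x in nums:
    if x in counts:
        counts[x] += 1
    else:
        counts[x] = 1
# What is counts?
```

Initial: counts = {}, nums = [4, 2, 3, 4, 3, 2, 3, 4]
See 4: counts = {4: 1}
See 2: counts = {4: 1, 2: 1}
See 3: counts = {4: 1, 2: 1, 3: 1}
See 4: counts = {4: 2, 2: 1, 3: 1}
See 3: counts = {4: 2, 2: 1, 3: 2}
See 2: counts = {4: 2, 2: 2, 3: 2}
See 3: counts = {4: 2, 2: 2, 3: 3}
See 4: counts = {4: 3, 2: 2, 3: 3}

{4: 3, 2: 2, 3: 3}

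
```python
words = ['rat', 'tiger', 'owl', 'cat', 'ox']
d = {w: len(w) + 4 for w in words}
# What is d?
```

{'rat': 7, 'tiger': 9, 'owl': 7, 'cat': 7, 'ox': 6}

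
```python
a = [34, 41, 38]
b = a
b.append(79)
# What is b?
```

After line 1: a = [34, 41, 38]
After line 2 (b = a is an alias, same object): a = [34, 41, 38], b = [34, 41, 38]
After line 3 (b.append mutates the shared list): a = [34, 41, 38, 79], b = [34, 41, 38, 79]

[34, 41, 38, 79]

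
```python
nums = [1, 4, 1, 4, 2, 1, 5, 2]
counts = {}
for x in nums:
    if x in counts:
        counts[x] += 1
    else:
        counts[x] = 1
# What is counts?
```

Initial: counts = {}, nums = [1, 4, 1, 4, 2, 1, 5, 2]
See 1: counts = {1: 1}
See 4: counts = {1: 1, 4: 1}
See 1: counts = {1: 2, 4: 1}
See 4: counts = {1: 2, 4: 2}
See 2: counts = {1: 2, 4: 2, 2: 1}
See 1: counts = {1: 3, 4: 2, 2: 1}
See 5: counts = {1: 3, 4: 2, 2: 1, 5: 1}
See 2: counts = {1: 3, 4: 2, 2: 2, 5: 1}

{1: 3, 4: 2, 2: 2, 5: 1}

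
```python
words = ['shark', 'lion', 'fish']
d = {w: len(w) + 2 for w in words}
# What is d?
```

{'shark': 7, 'lion': 6, 'fish': 6}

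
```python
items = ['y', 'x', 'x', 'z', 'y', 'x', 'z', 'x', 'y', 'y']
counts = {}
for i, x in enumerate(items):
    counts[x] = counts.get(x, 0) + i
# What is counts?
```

Initial: counts = {}, items = ['y', 'x', 'x', 'z', 'y', 'x', 'z', 'x', 'y', 'y']
i=0, x='y': counts = {'y': 0}
i=1, x='x': counts = {'y': 0, 'x': 1}
i=2, x='x': counts = {'y': 0, 'x': 3}
i=3, x='z': counts = {'y': 0, 'x': 3, 'z': 3}
i=4, x='y': counts = {'y': 4, 'x': 3, 'z': 3}
i=5, x='x': counts = {'y': 4, 'x': 8, 'z': 3}
i=6, x='z': counts = {'y': 4, 'x': 8, 'z': 9}
i=7, x='x': counts = {'y': 4, 'x': 15, 'z': 9}
i=8, x='y': counts = {'y': 12, 'x': 15, 'z': 9}
i=9, x='y': counts = {'y': 21, 'x': 15, 'z': 9}

{'y': 21, 'x': 15, 'z': 9}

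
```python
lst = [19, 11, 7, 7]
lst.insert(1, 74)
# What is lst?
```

[19, 74, 11, 7, 7]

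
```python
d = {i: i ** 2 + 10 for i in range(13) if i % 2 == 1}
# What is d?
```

{1: 11, 3: 19, 5: 35, 7: 59, 9: 91, 11: 131}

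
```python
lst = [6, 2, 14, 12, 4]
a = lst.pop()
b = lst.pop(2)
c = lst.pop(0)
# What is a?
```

After line 1: lst = [6, 2, 14, 12, 4]
After line 2 (pop() -> a = 4): lst = [6, 2, 14, 12]
After line 3 (pop(2) -> b = 14): lst = [6, 2, 12]
After line 4 (pop(0) -> c = 6): lst = [2, 12]

4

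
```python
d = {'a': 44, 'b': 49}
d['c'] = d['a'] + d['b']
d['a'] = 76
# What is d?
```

After line 1: d = {'a': 44, 'b': 49}
After line 2 (d['c'] = 44 + 49): d = {'a': 44, 'b': 49, 'c': 93}
After line 3: d = {'a': 76, 'b': 49, 'c': 93}

{'a': 76, 'b': 49, 'c': 93}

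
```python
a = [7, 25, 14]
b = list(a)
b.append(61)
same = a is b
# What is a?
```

After line 1: a = [7, 25, 14]
After line 2 (b = list(a) is a shallow copy, new object): a = [7, 25, 14], b = [7, 25, 14]
After line 3 (append only mutates b): a = [7, 25, 14], b = [7, 25, 14, 61]
After line 4 (same = a is b; different objects -> False): same = False

[7, 25, 14]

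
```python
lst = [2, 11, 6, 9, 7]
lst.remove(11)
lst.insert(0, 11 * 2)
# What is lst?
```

After line 1: lst = [2, 11, 6, 9, 7]
After line 2 (remove first 11): lst = [2, 6, 9, 7]
After line 3 (insert 22 at index 0): lst = [22, 2, 6, 9, 7]

[22, 2, 6, 9, 7]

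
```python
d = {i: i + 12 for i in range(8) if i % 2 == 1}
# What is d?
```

{1: 13, 3: 15, 5: 17, 7: 19}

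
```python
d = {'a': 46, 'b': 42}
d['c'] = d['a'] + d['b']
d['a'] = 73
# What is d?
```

After line 1: d = {'a': 46, 'b': 42}
After line 2 (d['c'] = 46 + 42): d = {'a': 46, 'b': 42, 'c': 88}
After line 3: d = {'a': 73, 'b': 42, 'c': 88}

{'a': 73, 'b': 42, 'c': 88}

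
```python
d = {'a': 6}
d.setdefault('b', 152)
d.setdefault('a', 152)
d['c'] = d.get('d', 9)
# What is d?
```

After line 1: d = {'a': 6}
After line 2 (setdefault adds 'b'=152): d = {'a': 6, 'b': 152}
After line 3 (setdefault 'a' no-op, already exists): d = {'a': 6, 'b': 152}
After line 4 (get('d', 9) returns default since 'd' not in d): d = {'a': 6, 'b': 152, 'c': 9}

{'a': 6, 'b': 152, 'c': 9}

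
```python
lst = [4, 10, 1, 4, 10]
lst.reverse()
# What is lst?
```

[10, 4, 1, 10, 4]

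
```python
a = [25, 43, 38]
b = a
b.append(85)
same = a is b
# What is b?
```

After line 1: a = [25, 43, 38]
After line 2 (b = a is an alias, same object): a = [25, 43, 38], b = [25, 43, 38]
After line 3 (b.append mutates the shared list): a = [25, 43, 38, 85], b = [25, 43, 38, 85]
After line 4 (same = a is b; same object -> True): same = True

[25, 43, 38, 85]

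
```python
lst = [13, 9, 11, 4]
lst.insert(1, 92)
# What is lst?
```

[13, 92, 9, 11, 4]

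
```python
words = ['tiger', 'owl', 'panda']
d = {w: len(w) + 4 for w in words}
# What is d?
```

{'tiger': 9, 'owl': 7, 'panda': 9}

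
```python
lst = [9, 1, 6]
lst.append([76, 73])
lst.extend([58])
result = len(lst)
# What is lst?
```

After line 1: lst = [9, 1, 6]
After line 2 (append adds [76, 73] as single element): lst = [9, 1, 6, [76, 73]]
After line 3 (extend unpacks [58], adds 58): lst = [9, 1, 6, [76, 73], 58]
After line 4: result = len(lst) = 5

[9, 1, 6, [76, 73], 58]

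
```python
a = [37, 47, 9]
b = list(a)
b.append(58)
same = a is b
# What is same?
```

After line 1: a = [37, 47, 9]
After line 2 (b = list(a) is a shallow copy, new object): a = [37, 47, 9], b = [37, 47, 9]
After line 3 (append only mutates b): a = [37, 47, 9], b = [37, 47, 9, 58]
After line 4 (same = a is b; different objects -> False): same = False

False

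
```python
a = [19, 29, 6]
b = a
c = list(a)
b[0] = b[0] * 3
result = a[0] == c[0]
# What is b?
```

After line 1: a = [19, 29, 6]
After line 2 (b = a, alias): a = [19, 29, 6], b = [19, 29, 6]
After line 3 (c = list(a) is a copy, new object): c = [19, 29, 6]
After line 4 (b[0] = 19 * 3 = 57; mutates shared a/b): a = b = [57, 29, 6], c = [19, 29, 6]
After line 5 (a[0] = 57, c[0] = 19; result = False)

[57, 29, 6]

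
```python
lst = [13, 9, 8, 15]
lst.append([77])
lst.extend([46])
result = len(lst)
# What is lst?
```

After line 1: lst = [13, 9, 8, 15]
After line 2 (append adds [77] as single element): lst = [13, 9, 8, 15, [77]]
After line 3 (extend unpacks [46], adds 46): lst = [13, 9, 8, 15, [77], 46]
After line 4: result = len(lst) = 6

[13, 9, 8, 15, [77], 46]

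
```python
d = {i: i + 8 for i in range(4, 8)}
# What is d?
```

{4: 12, 5: 13, 6: 14, 7: 15}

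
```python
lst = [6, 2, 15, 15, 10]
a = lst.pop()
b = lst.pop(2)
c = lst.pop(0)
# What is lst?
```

After line 1: lst = [6, 2, 15, 15, 10]
After line 2 (pop() -> a = 10): lst = [6, 2, 15, 15]
After line 3 (pop(2) -> b = 15): lst = [6, 2, 15]
After line 4 (pop(0) -> c = 6): lst = [2, 15]

[2, 15]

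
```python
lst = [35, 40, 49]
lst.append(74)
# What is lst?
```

[35, 40, 49, 74]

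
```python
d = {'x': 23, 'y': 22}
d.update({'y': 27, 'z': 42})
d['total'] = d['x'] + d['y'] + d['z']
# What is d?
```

After line 1: d = {'x': 23, 'y': 22}
After line 2 (y overwritten, z added): d = {'x': 23, 'y': 27, 'z': 42}
After line 3 (total = 23 + 27 + 42 = 92): d = {'x': 23, 'y': 27, 'z': 42, 'total': 92}

{'x': 23, 'y': 27, 'z': 42, 'total': 92}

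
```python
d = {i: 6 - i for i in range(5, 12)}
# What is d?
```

{5: 1, 6: 0, 7: -1, 8: -2, 9: -3, 10: -4, 11: -5}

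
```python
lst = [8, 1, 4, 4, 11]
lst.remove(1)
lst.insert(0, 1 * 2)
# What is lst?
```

After line 1: lst = [8, 1, 4, 4, 11]
After line 2 (remove first 1): lst = [8, 4, 4, 11]
After line 3 (insert 2 at index 0): lst = [2, 8, 4, 4, 11]

[2, 8, 4, 4, 11]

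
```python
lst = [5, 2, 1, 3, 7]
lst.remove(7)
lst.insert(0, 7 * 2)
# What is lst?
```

After line 1: lst = [5, 2, 1, 3, 7]
After line 2 (remove first 7): lst = [5, 2, 1, 3]
After line 3 (insert 14 at index 0): lst = [14, 5, 2, 1, 3]

[14, 5, 2, 1, 3]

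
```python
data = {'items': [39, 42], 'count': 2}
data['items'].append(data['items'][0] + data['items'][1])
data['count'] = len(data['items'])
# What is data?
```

After line 1: data = {'items': [39, 42], 'count': 2}
After line 2 (append 39 + 42 = 81): data = {'items': [39, 42, 81], 'count': 2}
After line 3 (count = len(items) = 3): data = {'items': [39, 42, 81], 'count': 3}

{'items': [39, 42, 81], 'count': 3}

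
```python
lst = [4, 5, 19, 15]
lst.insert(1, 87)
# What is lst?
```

[4, 87, 5, 19, 15]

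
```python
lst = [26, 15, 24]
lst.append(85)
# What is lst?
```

[26, 15, 24, 85]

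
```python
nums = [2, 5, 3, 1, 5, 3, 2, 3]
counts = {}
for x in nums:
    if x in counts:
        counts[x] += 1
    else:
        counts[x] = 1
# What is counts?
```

Initial: counts = {}, nums = [2, 5, 3, 1, 5, 3, 2, 3]
See 2: counts = {2: 1}
See 5: counts = {2: 1, 5: 1}
See 3: counts = {2: 1, 5: 1, 3: 1}
See 1: counts = {2: 1, 5: 1, 3: 1, 1: 1}
See 5: counts = {2: 1, 5: 2, 3: 1, 1: 1}
See 3: counts = {2: 1, 5: 2, 3: 2, 1: 1}
See 2: counts = {2: 2, 5: 2, 3: 2, 1: 1}
See 3: counts = {2: 2, 5: 2, 3: 3, 1: 1}

{2: 2, 5: 2, 3: 3, 1: 1}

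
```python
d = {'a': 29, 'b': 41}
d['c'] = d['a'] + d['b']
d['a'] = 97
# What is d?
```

After line 1: d = {'a': 29, 'b': 41}
After line 2 (d['c'] = 29 + 41): d = {'a': 29, 'b': 41, 'c': 70}
After line 3: d = {'a': 97, 'b': 41, 'c': 70}

{'a': 97, 'b': 41, 'c': 70}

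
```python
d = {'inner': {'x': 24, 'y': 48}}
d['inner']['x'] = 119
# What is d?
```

After line 1: d = {'inner': {'x': 24, 'y': 48}}
After line 2 (inner x overwritten): d = {'inner': {'x': 119, 'y': 48}}

{'inner': {'x': 119, 'y': 48}}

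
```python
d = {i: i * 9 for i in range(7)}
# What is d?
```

{0: 0, 1: 9, 2: 18, 3: 27, 4: 36, 5: 45, 6: 54}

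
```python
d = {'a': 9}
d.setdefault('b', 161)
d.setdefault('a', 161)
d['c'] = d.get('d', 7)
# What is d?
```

After line 1: d = {'a': 9}
After line 2 (setdefault adds 'b'=161): d = {'a': 9, 'b': 161}
After line 3 (setdefault 'a' no-op, already exists): d = {'a': 9, 'b': 161}
After line 4 (get('d', 7) returns default since 'd' not in d): d = {'a': 9, 'b': 161, 'c': 7}

{'a': 9, 'b': 161, 'c': 7}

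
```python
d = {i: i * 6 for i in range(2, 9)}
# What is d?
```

{2: 12, 3: 18, 4: 24, 5: 30, 6: 36, 7: 42, 8: 48}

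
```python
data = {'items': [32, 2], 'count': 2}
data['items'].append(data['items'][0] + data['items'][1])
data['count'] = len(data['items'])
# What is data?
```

After line 1: data = {'items': [32, 2], 'count': 2}
After line 2 (append 32 + 2 = 34): data = {'items': [32, 2, 34], 'count': 2}
After line 3 (count = len(items) = 3): data = {'items': [32, 2, 34], 'count': 3}

{'items': [32, 2, 34], 'count': 3}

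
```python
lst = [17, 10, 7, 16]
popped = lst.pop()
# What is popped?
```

16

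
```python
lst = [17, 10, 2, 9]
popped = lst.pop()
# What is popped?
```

9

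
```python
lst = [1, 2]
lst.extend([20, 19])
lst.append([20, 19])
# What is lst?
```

After line 1: lst = [1, 2]
After line 2 (extend unpacks [20, 19]): lst = [1, 2, 20, 19]
After line 3 (append adds [20, 19] as single element): lst = [1, 2, 20, 19, [20, 19]]

[1, 2, 20, 19, [20, 19]]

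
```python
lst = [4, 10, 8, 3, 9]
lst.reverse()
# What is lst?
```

[9, 3, 8, 10, 4]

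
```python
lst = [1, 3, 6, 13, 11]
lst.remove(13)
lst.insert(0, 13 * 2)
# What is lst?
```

After line 1: lst = [1, 3, 6, 13, 11]
After line 2 (remove first 13): lst = [1, 3, 6, 11]
After line 3 (insert 26 at index 0): lst = [26, 1, 3, 6, 11]

[26, 1, 3, 6, 11]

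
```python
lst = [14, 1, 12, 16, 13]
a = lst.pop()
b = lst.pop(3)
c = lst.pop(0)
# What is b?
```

After line 1: lst = [14, 1, 12, 16, 13]
After line 2 (pop() -> a = 13): lst = [14, 1, 12, 16]
After line 3 (pop(3) -> b = 16): lst = [14, 1, 12]
After line 4 (pop(0) -> c = 14): lst = [1, 12]

16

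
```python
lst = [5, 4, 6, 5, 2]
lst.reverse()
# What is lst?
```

[2, 5, 6, 4, 5]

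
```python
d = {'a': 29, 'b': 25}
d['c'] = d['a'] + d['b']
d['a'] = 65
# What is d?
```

After line 1: d = {'a': 29, 'b': 25}
After line 2 (d['c'] = 29 + 25): d = {'a': 29, 'b': 25, 'c': 54}
After line 3: d = {'a': 65, 'b': 25, 'c': 54}

{'a': 65, 'b': 25, 'c': 54}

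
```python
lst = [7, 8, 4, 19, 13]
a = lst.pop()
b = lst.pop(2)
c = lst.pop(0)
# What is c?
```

After line 1: lst = [7, 8, 4, 19, 13]
After line 2 (pop() -> a = 13): lst = [7, 8, 4, 19]
After line 3 (pop(2) -> b = 4): lst = [7, 8, 19]
After line 4 (pop(0) -> c = 7): lst = [8, 19]

7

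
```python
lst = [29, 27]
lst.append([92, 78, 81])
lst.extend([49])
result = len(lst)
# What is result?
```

After line 1: lst = [29, 27]
After line 2 (append adds [92, 78, 81] as single element): lst = [29, 27, [92, 78, 81]]
After line 3 (extend unpacks [49], adds 49): lst = [29, 27, [92, 78, 81], 49]
After line 4: result = len(lst) = 4

4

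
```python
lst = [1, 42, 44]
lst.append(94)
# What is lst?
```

[1, 42, 44, 94]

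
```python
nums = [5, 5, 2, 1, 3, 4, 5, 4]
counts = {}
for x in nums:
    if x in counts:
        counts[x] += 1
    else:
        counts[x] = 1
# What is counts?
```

Initial: counts = {}, nums = [5, 5, 2, 1, 3, 4, 5, 4]
See 5: counts = {5: 1}
See 5: counts = {5: 2}
See 2: counts = {5: 2, 2: 1}
See 1: counts = {5: 2, 2: 1, 1: 1}
See 3: counts = {5: 2, 2: 1, 1: 1, 3: 1}
See 4: counts = {5: 2, 2: 1, 1: 1, 3: 1, 4: 1}
See 5: counts = {5: 3, 2: 1, 1: 1, 3: 1, 4: 1}
See 4: counts = {5: 3, 2: 1, 1: 1, 3: 1, 4: 2}

{5: 3, 2: 1, 1: 1, 3: 1, 4: 2}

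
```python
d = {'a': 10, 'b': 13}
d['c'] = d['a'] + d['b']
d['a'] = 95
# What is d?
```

After line 1: d = {'a': 10, 'b': 13}
After line 2 (d['c'] = 10 + 13): d = {'a': 10, 'b': 13, 'c': 23}
After line 3: d = {'a': 95, 'b': 13, 'c': 23}

{'a': 95, 'b': 13, 'c': 23}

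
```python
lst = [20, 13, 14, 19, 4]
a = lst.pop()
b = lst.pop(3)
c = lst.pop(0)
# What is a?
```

After line 1: lst = [20, 13, 14, 19, 4]
After line 2 (pop() -> a = 4): lst = [20, 13, 14, 19]
After line 3 (pop(3) -> b = 19): lst = [20, 13, 14]
After line 4 (pop(0) -> c = 20): lst = [13, 14]

4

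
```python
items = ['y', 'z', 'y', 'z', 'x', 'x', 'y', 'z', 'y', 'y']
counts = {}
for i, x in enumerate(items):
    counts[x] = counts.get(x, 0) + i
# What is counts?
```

Initial: counts = {}, items = ['y', 'z', 'y', 'z', 'x', 'x', 'y', 'z', 'y', 'y']
i=0, x='y': counts = {'y': 0}
i=1, x='z': counts = {'y': 0, 'z': 1}
i=2, x='y': counts = {'y': 2, 'z': 1}
i=3, x='z': counts = {'y': 2, 'z': 4}
i=4, x='x': counts = {'y': 2, 'z': 4, 'x': 4}
i=5, x='x': counts = {'y': 2, 'z': 4, 'x': 9}
i=6, x='y': counts = {'y': 8, 'z': 4, 'x': 9}
i=7, x='z': counts = {'y': 8, 'z': 11, 'x': 9}
i=8, x='y': counts = {'y': 16, 'z': 11, 'x': 9}
i=9, x='y': counts = {'y': 25, 'z': 11, 'x': 9}

{'y': 25, 'z': 11, 'x': 9}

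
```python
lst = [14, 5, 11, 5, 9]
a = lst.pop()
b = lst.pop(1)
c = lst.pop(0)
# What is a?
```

After line 1: lst = [14, 5, 11, 5, 9]
After line 2 (pop() -> a = 9): lst = [14, 5, 11, 5]
After line 3 (pop(1) -> b = 5): lst = [14, 11, 5]
After line 4 (pop(0) -> c = 14): lst = [11, 5]

9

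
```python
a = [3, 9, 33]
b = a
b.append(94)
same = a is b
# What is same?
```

After line 1: a = [3, 9, 33]
After line 2 (b = a is an alias, same object): a = [3, 9, 33], b = [3, 9, 33]
After line 3 (b.append mutates the shared list): a = [3, 9, 33, 94], b = [3, 9, 33, 94]
After line 4 (same = a is b; same object -> True): same = True

True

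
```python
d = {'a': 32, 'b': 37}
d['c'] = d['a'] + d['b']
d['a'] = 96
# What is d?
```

After line 1: d = {'a': 32, 'b': 37}
After line 2 (d['c'] = 32 + 37): d = {'a': 32, 'b': 37, 'c': 69}
After line 3: d = {'a': 96, 'b': 37, 'c': 69}

{'a': 96, 'b': 37, 'c': 69}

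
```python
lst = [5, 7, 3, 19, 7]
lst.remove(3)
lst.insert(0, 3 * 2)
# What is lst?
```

After line 1: lst = [5, 7, 3, 19, 7]
After line 2 (remove first 3): lst = [5, 7, 19, 7]
After line 3 (insert 6 at index 0): lst = [6, 5, 7, 19, 7]

[6, 5, 7, 19, 7]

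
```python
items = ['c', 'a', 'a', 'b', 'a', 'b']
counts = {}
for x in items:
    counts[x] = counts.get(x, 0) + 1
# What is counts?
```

Initial: counts = {}, items = ['c', 'a', 'a', 'b', 'a', 'b']
See 'c': counts = {'c': 1}
See 'a': counts = {'c': 1, 'a': 1}
See 'a': counts = {'c': 1, 'a': 2}
See 'b': counts = {'c': 1, 'a': 2, 'b': 1}
See 'a': counts = {'c': 1, 'a': 3, 'b': 1}
See 'b': counts = {'c': 1, 'a': 3, 'b': 2}

{'c': 1, 'a': 3, 'b': 2}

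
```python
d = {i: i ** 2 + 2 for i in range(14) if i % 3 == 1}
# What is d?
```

{1: 3, 4: 18, 7: 51, 10: 102, 13: 171}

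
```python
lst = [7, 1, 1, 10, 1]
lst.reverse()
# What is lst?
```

[1, 10, 1, 1, 7]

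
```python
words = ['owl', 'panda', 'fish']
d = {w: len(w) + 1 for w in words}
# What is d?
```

{'owl': 4, 'panda': 6, 'fish': 5}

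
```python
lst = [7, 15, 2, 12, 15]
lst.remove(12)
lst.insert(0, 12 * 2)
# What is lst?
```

After line 1: lst = [7, 15, 2, 12, 15]
After line 2 (remove first 12): lst = [7, 15, 2, 15]
After line 3 (insert 24 at index 0): lst = [24, 7, 15, 2, 15]

[24, 7, 15, 2, 15]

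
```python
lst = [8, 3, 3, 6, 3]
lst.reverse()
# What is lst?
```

[3, 6, 3, 3, 8]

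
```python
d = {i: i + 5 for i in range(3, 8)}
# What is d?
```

{3: 8, 4: 9, 5: 10, 6: 11, 7: 12}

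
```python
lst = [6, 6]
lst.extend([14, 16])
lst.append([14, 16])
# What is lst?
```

After line 1: lst = [6, 6]
After line 2 (extend unpacks [14, 16]): lst = [6, 6, 14, 16]
After line 3 (append adds [14, 16] as single element): lst = [6, 6, 14, 16, [14, 16]]

[6, 6, 14, 16, [14, 16]]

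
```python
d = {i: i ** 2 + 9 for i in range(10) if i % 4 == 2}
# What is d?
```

{2: 13, 6: 45}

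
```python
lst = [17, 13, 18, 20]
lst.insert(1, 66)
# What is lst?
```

[17, 66, 13, 18, 20]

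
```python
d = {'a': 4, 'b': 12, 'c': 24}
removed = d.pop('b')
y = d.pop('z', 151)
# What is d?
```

After line 1: d = {'a': 4, 'b': 12, 'c': 24}
After line 2 (pop 'b' returns 12): d = {'a': 4, 'c': 24}, removed = 12
After line 3 (pop 'z' missing, returns default 151): d = {'a': 4, 'c': 24}, y = 151

{'a': 4, 'c': 24}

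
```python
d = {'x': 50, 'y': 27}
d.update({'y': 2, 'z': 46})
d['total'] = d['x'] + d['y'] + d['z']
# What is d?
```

After line 1: d = {'x': 50, 'y': 27}
After line 2 (y overwritten, z added): d = {'x': 50, 'y': 2, 'z': 46}
After line 3 (total = 50 + 2 + 46 = 98): d = {'x': 50, 'y': 2, 'z': 46, 'total': 98}

{'x': 50, 'y': 2, 'z': 46, 'total': 98}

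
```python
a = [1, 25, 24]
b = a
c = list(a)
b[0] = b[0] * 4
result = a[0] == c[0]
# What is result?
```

After line 1: a = [1, 25, 24]
After line 2 (b = a, alias): a = [1, 25, 24], b = [1, 25, 24]
After line 3 (c = list(a) is a copy, new object): c = [1, 25, 24]
After line 4 (b[0] = 1 * 4 = 4; mutates shared a/b): a = b = [4, 25, 24], c = [1, 25, 24]
After line 5 (a[0] = 4, c[0] = 1; result = False)

False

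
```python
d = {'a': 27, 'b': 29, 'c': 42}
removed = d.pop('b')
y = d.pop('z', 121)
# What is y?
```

After line 1: d = {'a': 27, 'b': 29, 'c': 42}
After line 2 (pop 'b' returns 29): d = {'a': 27, 'c': 42}, removed = 29
After line 3 (pop 'z' missing, returns default 121): d = {'a': 27, 'c': 42}, y = 121

121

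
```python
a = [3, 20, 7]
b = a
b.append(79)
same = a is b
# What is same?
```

After line 1: a = [3, 20, 7]
After line 2 (b = a is an alias, same object): a = [3, 20, 7], b = [3, 20, 7]
After line 3 (b.append mutates the shared list): a = [3, 20, 7, 79], b = [3, 20, 7, 79]
After line 4 (same = a is b; same object -> True): same = True

True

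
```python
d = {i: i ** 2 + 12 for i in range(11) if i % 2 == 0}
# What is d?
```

{0: 12, 2: 16, 4: 28, 6: 48, 8: 76, 10: 112}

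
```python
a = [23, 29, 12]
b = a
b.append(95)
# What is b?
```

After line 1: a = [23, 29, 12]
After line 2 (b = a is an alias, same object): a = [23, 29, 12], b = [23, 29, 12]
After line 3 (b.append mutates the shared list): a = [23, 29, 12, 95], b = [23, 29, 12, 95]

[23, 29, 12, 95]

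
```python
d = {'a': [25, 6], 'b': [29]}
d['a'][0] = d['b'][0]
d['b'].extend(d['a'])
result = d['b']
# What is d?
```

After line 1: d = {'a': [25, 6], 'b': [29]}
After line 2 (a[0] = b[0] = 29): d = {'a': [29, 6], 'b': [29]}
After line 3 (b.extend(a) appends [29, 6]): d = {'a': [29, 6], 'b': [29, 29, 6]}
After line 4: result = d['b'] = [29, 29, 6]

{'a': [29, 6], 'b': [29, 29, 6]}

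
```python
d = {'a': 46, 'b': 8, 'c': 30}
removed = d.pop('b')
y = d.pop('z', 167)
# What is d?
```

After line 1: d = {'a': 46, 'b': 8, 'c': 30}
After line 2 (pop 'b' returns 8): d = {'a': 46, 'c': 30}, removed = 8
After line 3 (pop 'z' missing, returns default 167): d = {'a': 46, 'c': 30}, y = 167

{'a': 46, 'c': 30}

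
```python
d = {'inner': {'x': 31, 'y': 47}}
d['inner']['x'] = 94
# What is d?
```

After line 1: d = {'inner': {'x': 31, 'y': 47}}
After line 2 (inner x overwritten): d = {'inner': {'x': 94, 'y': 47}}

{'inner': {'x': 94, 'y': 47}}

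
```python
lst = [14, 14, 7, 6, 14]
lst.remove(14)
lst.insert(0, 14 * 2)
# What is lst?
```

After line 1: lst = [14, 14, 7, 6, 14]
After line 2 (remove first 14): lst = [14, 7, 6, 14]
After line 3 (insert 28 at index 0): lst = [28, 14, 7, 6, 14]

[28, 14, 7, 6, 14]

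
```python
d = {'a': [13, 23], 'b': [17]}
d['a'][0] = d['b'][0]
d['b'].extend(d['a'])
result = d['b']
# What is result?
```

After line 1: d = {'a': [13, 23], 'b': [17]}
After line 2 (a[0] = b[0] = 17): d = {'a': [17, 23], 'b': [17]}
After line 3 (b.extend(a) appends [17, 23]): d = {'a': [17, 23], 'b': [17, 17, 23]}
After line 4: result = d['b'] = [17, 17, 23]

[17, 17, 23]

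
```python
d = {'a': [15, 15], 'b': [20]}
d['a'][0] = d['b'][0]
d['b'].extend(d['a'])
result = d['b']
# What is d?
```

After line 1: d = {'a': [15, 15], 'b': [20]}
After line 2 (a[0] = b[0] = 20): d = {'a': [20, 15], 'b': [20]}
After line 3 (b.extend(a) appends [20, 15]): d = {'a': [20, 15], 'b': [20, 20, 15]}
After line 4: result = d['b'] = [20, 20, 15]

{'a': [20, 15], 'b': [20, 20, 15]}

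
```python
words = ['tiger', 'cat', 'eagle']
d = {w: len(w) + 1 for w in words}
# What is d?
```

{'tiger': 6, 'cat': 4, 'eagle': 6}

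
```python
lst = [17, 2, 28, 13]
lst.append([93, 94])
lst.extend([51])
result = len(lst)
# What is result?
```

After line 1: lst = [17, 2, 28, 13]
After line 2 (append adds [93, 94] as single element): lst = [17, 2, 28, 13, [93, 94]]
After line 3 (extend unpacks [51], adds 51): lst = [17, 2, 28, 13, [93, 94], 51]
After line 4: result = len(lst) = 6

6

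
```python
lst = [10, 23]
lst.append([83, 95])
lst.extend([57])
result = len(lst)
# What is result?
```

After line 1: lst = [10, 23]
After line 2 (append adds [83, 95] as single element): lst = [10, 23, [83, 95]]
After line 3 (extend unpacks [57], adds 57): lst = [10, 23, [83, 95], 57]
After line 4: result = len(lst) = 4

4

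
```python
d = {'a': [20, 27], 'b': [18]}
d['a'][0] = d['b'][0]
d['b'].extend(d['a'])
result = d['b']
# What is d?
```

After line 1: d = {'a': [20, 27], 'b': [18]}
After line 2 (a[0] = b[0] = 18): d = {'a': [18, 27], 'b': [18]}
After line 3 (b.extend(a) appends [18, 27]): d = {'a': [18, 27], 'b': [18, 18, 27]}
After line 4: result = d['b'] = [18, 18, 27]

{'a': [18, 27], 'b': [18, 18, 27]}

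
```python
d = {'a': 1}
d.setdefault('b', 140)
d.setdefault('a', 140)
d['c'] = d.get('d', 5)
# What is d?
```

After line 1: d = {'a': 1}
After line 2 (setdefault adds 'b'=140): d = {'a': 1, 'b': 140}
After line 3 (setdefault 'a' no-op, already exists): d = {'a': 1, 'b': 140}
After line 4 (get('d', 5) returns default since 'd' not in d): d = {'a': 1, 'b': 140, 'c': 5}

{'a': 1, 'b': 140, 'c': 5}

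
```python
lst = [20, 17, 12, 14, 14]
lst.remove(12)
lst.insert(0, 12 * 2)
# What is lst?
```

After line 1: lst = [20, 17, 12, 14, 14]
After line 2 (remove first 12): lst = [20, 17, 14, 14]
After line 3 (insert 24 at index 0): lst = [24, 20, 17, 14, 14]

[24, 20, 17, 14, 14]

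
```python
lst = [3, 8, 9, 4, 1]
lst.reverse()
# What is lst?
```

[1, 4, 9, 8, 3]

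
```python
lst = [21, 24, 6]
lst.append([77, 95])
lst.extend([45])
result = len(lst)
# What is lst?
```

After line 1: lst = [21, 24, 6]
After line 2 (append adds [77, 95] as single element): lst = [21, 24, 6, [77, 95]]
After line 3 (extend unpacks [45], adds 45): lst = [21, 24, 6, [77, 95], 45]
After line 4: result = len(lst) = 5

[21, 24, 6, [77, 95], 45]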